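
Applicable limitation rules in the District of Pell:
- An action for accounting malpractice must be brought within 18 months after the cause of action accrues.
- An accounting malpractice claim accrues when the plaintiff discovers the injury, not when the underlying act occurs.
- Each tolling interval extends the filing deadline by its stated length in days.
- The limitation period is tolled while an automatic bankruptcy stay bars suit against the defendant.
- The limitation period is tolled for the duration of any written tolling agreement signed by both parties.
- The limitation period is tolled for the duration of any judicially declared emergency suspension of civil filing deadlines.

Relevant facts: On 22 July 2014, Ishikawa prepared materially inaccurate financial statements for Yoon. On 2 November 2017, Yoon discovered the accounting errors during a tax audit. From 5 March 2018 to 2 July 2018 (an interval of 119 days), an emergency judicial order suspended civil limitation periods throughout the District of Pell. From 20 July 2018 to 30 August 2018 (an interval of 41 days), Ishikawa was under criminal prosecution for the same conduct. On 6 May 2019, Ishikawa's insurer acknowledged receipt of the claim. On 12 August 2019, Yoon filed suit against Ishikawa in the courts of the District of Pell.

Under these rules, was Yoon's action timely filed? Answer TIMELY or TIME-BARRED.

TIMELY

Under the discovery rule, the claim accrued on 2 November 2017, when Yoon discovered the injury — not on the 22 July 2014 date of the underlying act.
The untolled deadline — 18 months after 2 November 2017 — is 2 May 2019.
Because the emergency suspension of filing deadlines ran from 5 March 2018 to 2 July 2018, the deadline is extended by 119 days to 29 August 2019.
The pending criminal prosecution from 20 July 2018 to 30 August 2018 does not toll the period, because no stated rule makes a criminal prosecution a tolling event.
Nothing else in the chronology tolls or restarts the period.
Filing on 12 August 2019 beat the 29 August 2019 deadline — the action is timely.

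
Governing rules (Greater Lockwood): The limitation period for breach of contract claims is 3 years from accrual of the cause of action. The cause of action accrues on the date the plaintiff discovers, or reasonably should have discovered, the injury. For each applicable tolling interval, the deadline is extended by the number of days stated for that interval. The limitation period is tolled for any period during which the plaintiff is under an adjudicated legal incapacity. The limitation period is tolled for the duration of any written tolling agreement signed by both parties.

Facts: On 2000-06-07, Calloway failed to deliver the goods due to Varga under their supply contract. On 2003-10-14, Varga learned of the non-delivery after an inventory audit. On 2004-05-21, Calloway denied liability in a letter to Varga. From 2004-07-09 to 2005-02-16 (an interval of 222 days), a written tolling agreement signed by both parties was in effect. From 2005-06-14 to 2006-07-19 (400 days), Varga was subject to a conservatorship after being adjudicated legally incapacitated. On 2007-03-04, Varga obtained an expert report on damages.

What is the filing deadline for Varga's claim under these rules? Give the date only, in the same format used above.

The claim did not accrue until Varga discovered the injury on 2003-10-14; the 2000-06-07 act date does not start the clock under the stated rule.
The untolled deadline — 3 years after 2003-10-14 — is 2006-10-14.
The period was tolled for 222 days by the written tolling agreement (2004-07-09 to 2005-02-16), pushing the deadline to 2007-05-24.
Because the plaintiff's legal incapacity ran from 2005-06-14 to 2006-07-19, the deadline is extended by 400 days to 2008-06-27.
None of the other events listed affects the running of the period under the stated rules.

2008-06-27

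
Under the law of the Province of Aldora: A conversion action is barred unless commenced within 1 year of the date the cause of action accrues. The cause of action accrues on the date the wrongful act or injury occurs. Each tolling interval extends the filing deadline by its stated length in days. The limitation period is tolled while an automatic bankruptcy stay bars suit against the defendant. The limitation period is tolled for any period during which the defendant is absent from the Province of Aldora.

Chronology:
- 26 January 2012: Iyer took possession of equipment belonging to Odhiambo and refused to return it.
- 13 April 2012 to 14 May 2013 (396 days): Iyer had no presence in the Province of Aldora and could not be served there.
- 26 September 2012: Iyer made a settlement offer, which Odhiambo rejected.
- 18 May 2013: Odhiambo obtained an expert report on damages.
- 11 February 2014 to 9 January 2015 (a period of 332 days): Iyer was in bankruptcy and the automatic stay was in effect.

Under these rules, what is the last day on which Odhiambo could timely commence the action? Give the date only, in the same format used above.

The cause of action accrued on 26 January 2012, the date of the act.
The untolled deadline — 1 year after 26 January 2012 — is 26 January 2013.
The defendant's absence from the jurisdiction from 13 April 2012 to 14 May 2013 tolled the period for 396 days, extending the deadline to 26 February 2014.
Because the automatic bankruptcy stay ran from 11 February 2014 to 9 January 2015, the deadline is extended by 332 days to 24 January 2015.
Nothing else in the chronology tolls or restarts the period.

24 January 2015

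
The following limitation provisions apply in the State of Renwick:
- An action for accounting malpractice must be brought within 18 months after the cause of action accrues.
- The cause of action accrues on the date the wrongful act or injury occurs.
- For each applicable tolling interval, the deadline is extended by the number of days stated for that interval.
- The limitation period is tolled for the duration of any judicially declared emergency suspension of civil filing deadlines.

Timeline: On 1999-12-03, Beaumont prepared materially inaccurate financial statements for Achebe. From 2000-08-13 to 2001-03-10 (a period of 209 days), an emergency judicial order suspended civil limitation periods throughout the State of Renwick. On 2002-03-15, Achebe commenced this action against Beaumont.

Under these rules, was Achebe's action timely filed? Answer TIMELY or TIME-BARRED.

TIME-BARRED

The limitation period began to run on 1999-12-03.
Adding the 18 months base period to 1999-12-03 gives a deadline of 2001-06-03, before any tolling.
Because the emergency suspension of filing deadlines ran from 2000-08-13 to 2001-03-10, the deadline is extended by 209 days to 2001-12-29.
The 2002-03-15 filing falls after the 2001-12-29 deadline; the claim is time-barred.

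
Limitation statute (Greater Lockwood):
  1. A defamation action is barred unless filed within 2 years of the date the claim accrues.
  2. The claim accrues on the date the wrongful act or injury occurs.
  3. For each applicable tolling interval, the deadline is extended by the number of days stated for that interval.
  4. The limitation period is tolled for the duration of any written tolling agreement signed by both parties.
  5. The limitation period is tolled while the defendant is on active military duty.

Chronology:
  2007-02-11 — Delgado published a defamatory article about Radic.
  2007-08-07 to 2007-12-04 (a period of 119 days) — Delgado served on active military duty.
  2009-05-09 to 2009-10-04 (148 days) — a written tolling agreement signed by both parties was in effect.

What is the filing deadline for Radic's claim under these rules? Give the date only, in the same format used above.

The limitation period began to run on 2007-02-11.
2 years from 2007-02-11 is 2009-02-11.
Because the defendant's active military service ran from 2007-08-07 to 2007-12-04, the deadline is extended by 119 days to 2009-06-10.
Because the written tolling agreement ran from 2009-05-09 to 2009-10-04, the deadline is extended by 148 days to 2009-11-05.

2009-11-05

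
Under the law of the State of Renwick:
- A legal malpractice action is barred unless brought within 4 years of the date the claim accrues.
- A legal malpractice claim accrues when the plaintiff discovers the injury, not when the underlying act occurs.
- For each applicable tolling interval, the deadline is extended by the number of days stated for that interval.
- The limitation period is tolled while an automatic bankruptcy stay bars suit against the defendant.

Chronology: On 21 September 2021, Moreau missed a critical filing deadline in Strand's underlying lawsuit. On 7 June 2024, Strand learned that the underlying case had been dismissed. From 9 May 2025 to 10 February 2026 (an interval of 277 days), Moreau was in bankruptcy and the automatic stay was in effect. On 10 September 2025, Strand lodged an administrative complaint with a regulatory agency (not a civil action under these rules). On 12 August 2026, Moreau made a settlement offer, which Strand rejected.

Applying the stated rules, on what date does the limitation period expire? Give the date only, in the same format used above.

11 March 2029

The claim did not accrue until Strand discovered the injury on 7 June 2024; the 21 September 2021 act date does not start the clock under the stated rule.
Adding the 4 years base period to 7 June 2024 gives a deadline of 7 June 2028, before any tolling.
The period was tolled for 277 days by the automatic bankruptcy stay (9 May 2025 to 10 February 2026), pushing the deadline to 11 March 2029.
The other events in the timeline have no effect on the limitation period under the stated rules.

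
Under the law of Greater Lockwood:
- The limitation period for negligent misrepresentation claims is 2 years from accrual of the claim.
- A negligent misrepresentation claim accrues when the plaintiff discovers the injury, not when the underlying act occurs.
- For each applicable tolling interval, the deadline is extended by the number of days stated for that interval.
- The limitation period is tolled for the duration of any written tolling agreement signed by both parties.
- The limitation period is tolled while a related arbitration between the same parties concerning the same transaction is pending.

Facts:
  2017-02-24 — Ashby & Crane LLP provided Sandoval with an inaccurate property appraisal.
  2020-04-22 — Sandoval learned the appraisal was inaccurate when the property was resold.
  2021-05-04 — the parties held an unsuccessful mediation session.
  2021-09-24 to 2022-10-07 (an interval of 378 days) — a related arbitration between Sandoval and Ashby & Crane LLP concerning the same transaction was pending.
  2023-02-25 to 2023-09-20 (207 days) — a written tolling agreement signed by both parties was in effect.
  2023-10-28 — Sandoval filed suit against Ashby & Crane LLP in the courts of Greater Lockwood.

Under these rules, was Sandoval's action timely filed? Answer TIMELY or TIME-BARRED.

Under the discovery rule, the claim accrued on 2020-04-22, when Sandoval discovered the injury — not on the 2017-02-24 date of the underlying act.
The untolled deadline — 2 years after 2020-04-22 — is 2022-04-22.
Because the pending related arbitration ran from 2021-09-24 to 2022-10-07, the deadline is extended by 378 days to 2023-05-05.
The period was tolled for 207 days by the written tolling agreement (2023-02-25 to 2023-09-20), pushing the deadline to 2023-11-28.
Nothing else in the chronology tolls or restarts the period.
The 2023-10-28 filing precedes the 2023-11-28 deadline; the claim is timely.

TIMELY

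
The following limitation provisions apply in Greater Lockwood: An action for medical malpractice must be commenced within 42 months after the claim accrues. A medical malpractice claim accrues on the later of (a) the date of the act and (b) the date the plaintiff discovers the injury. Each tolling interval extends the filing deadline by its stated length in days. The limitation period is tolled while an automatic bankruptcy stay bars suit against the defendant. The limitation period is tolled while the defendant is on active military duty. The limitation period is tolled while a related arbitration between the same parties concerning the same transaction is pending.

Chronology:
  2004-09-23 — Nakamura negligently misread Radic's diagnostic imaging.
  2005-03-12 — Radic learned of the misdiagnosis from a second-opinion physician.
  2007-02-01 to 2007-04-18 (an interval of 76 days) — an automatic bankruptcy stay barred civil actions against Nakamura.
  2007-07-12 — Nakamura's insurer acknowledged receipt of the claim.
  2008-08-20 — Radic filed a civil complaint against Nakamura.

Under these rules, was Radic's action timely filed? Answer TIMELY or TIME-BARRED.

Because discovery on 2005-03-12 post-dates the 2004-09-23 act, accrual under the later-of rule falls on 2005-03-12.
42 months from 2005-03-12 is 2008-09-12.
The automatic bankruptcy stay from 2007-02-01 to 2007-04-18 tolled the period for 76 days, extending the deadline to 2008-11-27.
The other events in the timeline have no effect on the limitation period under the stated rules.
Radic filed on 2008-08-20, before the 2008-11-27 deadline, so the action is timely.

TIMELY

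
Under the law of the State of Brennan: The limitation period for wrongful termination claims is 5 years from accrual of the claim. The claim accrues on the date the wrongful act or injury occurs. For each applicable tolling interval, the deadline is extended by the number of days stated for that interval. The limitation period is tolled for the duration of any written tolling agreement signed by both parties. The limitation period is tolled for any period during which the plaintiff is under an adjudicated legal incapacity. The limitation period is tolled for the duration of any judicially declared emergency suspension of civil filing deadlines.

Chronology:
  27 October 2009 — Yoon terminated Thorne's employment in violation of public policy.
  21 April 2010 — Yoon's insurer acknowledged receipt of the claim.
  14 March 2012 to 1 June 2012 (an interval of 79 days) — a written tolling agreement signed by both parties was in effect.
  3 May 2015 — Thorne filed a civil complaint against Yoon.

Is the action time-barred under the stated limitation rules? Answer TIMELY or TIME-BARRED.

TIME-BARRED

The limitation period began to run on 27 October 2009.
The untolled deadline — 5 years after 27 October 2009 — is 27 October 2014.
The period was tolled for 79 days by the written tolling agreement (14 March 2012 to 1 June 2012), pushing the deadline to 14 January 2015.
The other events in the timeline have no effect on the limitation period under the stated rules.
The 3 May 2015 filing falls after the 14 January 2015 deadline; the claim is time-barred.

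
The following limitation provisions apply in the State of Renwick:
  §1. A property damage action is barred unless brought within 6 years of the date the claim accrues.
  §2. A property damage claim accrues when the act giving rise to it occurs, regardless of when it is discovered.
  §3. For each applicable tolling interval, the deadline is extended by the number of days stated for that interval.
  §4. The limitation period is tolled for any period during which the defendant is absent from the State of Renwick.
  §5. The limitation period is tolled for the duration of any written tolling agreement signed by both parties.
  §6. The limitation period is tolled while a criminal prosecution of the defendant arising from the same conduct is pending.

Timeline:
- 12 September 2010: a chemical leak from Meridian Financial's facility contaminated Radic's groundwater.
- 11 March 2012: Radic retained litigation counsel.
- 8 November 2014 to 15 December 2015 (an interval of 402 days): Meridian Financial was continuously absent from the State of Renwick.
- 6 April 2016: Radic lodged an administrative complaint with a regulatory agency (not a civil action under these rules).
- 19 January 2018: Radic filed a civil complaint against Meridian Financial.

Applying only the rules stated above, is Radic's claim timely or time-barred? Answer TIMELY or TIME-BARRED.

TIME-BARRED

The claim accrued on 12 September 2010, when the wrongful act occurred.
The untolled deadline — 6 years after 12 September 2010 — is 12 September 2016.
The period was tolled for 402 days by the defendant's absence from the jurisdiction (8 November 2014 to 15 December 2015), pushing the deadline to 19 October 2017.
The other events in the timeline have no effect on the limitation period under the stated rules.
The 19 January 2018 filing falls after the 19 October 2017 deadline; the claim is time-barred.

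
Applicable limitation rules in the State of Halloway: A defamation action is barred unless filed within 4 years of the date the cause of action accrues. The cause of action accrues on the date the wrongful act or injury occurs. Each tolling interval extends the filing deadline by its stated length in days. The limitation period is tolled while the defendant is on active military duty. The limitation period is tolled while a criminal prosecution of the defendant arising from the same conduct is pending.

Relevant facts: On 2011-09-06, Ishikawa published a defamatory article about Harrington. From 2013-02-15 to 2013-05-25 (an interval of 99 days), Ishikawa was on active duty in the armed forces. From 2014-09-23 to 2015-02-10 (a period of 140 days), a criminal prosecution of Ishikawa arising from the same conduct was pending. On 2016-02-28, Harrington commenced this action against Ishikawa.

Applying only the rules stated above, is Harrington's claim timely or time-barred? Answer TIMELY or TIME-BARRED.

TIMELY

The claim accrued on 2011-09-06, when the wrongful act occurred.
Adding the 4 years base period to 2011-09-06 gives a deadline of 2015-09-06, before any tolling.
The defendant's active military service from 2013-02-15 to 2013-05-25 tolled the period for 99 days, extending the deadline to 2015-12-14.
The pending criminal prosecution from 2014-09-23 to 2015-02-10 tolled the period for 140 days, extending the deadline to 2016-05-02.
Filing on 2016-02-28 beat the 2016-05-02 deadline — the action is timely.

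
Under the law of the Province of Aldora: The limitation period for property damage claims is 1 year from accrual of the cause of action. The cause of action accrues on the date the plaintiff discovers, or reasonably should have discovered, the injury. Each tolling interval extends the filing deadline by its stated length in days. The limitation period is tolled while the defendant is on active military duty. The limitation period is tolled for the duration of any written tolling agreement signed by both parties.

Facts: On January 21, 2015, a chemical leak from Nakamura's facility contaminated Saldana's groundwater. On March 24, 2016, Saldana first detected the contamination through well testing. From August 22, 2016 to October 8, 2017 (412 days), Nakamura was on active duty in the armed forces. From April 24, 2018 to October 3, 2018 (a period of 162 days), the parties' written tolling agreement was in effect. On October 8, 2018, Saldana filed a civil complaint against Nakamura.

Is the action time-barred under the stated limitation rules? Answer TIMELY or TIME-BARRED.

TIMELY

The claim did not accrue until Saldana discovered the injury on March 24, 2016; the January 21, 2015 act date does not start the clock under the stated rule.
1 year from March 24, 2016 is March 24, 2017.
Because the defendant's active military service ran from August 22, 2016 to October 8, 2017, the deadline is extended by 412 days to May 10, 2018.
The written tolling agreement from April 24, 2018 to October 3, 2018 tolled the period for 162 days, extending the deadline to October 19, 2018.
Filing on October 8, 2018 beat the October 19, 2018 deadline — the action is timely.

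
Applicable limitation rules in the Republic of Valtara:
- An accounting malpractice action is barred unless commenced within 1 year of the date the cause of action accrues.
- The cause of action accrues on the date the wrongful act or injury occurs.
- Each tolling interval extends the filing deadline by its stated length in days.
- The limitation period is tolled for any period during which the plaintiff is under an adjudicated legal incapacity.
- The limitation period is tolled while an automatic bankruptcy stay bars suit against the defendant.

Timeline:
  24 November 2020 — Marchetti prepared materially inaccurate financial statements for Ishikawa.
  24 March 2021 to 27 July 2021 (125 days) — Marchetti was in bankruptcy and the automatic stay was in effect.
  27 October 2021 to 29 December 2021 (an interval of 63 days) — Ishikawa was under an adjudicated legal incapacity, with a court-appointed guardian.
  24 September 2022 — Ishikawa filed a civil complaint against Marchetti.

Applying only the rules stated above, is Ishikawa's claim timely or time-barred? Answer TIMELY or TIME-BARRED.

TIME-BARRED

The claim accrued on 24 November 2020, when the wrongful act occurred.
1 year from 24 November 2020 is 24 November 2021.
Because the automatic bankruptcy stay ran from 24 March 2021 to 27 July 2021, the deadline is extended by 125 days to 29 March 2022.
The plaintiff's legal incapacity from 27 October 2021 to 29 December 2021 tolled the period for 63 days, extending the deadline to 31 May 2022.
The 24 September 2022 filing falls after the 31 May 2022 deadline; the claim is time-barred.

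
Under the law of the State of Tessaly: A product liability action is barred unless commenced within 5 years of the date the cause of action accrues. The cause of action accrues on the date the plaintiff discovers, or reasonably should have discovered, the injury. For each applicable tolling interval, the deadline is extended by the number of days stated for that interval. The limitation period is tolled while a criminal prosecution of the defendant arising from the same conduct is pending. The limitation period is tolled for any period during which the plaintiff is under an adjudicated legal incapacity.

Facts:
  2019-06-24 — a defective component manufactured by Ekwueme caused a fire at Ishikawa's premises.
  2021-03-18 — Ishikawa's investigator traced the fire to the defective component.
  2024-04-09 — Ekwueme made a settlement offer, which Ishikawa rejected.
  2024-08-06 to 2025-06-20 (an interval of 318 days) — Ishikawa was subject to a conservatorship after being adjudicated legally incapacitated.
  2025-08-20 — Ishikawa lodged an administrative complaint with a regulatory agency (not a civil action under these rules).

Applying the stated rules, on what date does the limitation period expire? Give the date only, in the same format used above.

2027-01-30

Accrual is tied to discovery, so the period began on 2021-03-18 rather than on 2019-06-24 when the act occurred.
The untolled deadline — 5 years after 2021-03-18 — is 2026-03-18.
Because the plaintiff's legal incapacity ran from 2024-08-06 to 2025-06-20, the deadline is extended by 318 days to 2027-01-30.
None of the other events listed affects the running of the period under the stated rules.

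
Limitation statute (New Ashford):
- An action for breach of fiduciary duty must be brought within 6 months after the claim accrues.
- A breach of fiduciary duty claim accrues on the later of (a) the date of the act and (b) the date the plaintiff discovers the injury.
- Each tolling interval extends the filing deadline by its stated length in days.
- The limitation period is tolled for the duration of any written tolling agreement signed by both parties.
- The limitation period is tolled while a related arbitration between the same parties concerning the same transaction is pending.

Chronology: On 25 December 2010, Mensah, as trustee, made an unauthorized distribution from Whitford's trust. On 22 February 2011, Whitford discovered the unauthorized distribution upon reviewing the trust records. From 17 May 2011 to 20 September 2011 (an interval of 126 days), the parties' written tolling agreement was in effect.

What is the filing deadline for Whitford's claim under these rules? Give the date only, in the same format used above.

Because discovery on 22 February 2011 post-dates the 25 December 2010 act, accrual under the later-of rule falls on 22 February 2011.
6 months from 22 February 2011 is 22 August 2011.
The written tolling agreement from 17 May 2011 to 20 September 2011 tolled the period for 126 days, extending the deadline to 26 December 2011.

26 December 2011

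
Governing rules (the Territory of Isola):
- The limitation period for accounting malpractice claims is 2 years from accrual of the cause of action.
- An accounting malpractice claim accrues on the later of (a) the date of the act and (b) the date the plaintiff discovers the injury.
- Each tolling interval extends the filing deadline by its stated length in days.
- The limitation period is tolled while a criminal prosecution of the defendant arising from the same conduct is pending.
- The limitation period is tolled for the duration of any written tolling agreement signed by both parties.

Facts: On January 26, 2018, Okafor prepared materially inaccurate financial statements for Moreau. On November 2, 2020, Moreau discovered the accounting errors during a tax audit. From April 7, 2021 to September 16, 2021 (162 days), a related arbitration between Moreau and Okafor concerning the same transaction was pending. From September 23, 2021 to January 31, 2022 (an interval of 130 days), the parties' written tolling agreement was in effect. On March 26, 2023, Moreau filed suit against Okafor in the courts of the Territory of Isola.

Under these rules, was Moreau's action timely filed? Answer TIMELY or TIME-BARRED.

TIME-BARRED

Because discovery on November 2, 2020 post-dates the January 26, 2018 act, accrual under the later-of rule falls on November 2, 2020.
Adding the 2 years base period to November 2, 2020 gives a deadline of November 2, 2022, before any tolling.
The written tolling agreement from September 23, 2021 to January 31, 2022 tolled the period for 130 days, extending the deadline to March 12, 2023.
Although a pending arbitration ran from April 7, 2021 to September 16, 2021, the stated rules do not make that a tolling event, so it is disregarded.
The March 26, 2023 filing falls after the March 12, 2023 deadline; the claim is time-barred.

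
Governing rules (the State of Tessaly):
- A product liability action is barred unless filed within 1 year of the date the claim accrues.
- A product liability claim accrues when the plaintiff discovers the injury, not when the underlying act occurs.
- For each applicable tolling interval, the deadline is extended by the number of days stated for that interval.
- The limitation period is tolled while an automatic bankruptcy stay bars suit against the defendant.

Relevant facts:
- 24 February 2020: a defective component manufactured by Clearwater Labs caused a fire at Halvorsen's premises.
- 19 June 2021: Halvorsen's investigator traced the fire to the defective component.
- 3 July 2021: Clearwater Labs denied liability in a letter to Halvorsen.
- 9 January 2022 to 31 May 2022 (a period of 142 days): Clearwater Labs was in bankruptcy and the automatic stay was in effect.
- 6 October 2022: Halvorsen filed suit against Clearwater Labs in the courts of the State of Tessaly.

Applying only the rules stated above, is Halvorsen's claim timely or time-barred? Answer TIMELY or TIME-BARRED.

TIMELY

Under the discovery rule, the claim accrued on 19 June 2021, when Halvorsen discovered the injury — not on the 24 February 2020 date of the underlying act.
1 year from 19 June 2021 is 19 June 2022.
Because the automatic bankruptcy stay ran from 9 January 2022 to 31 May 2022, the deadline is extended by 142 days to 8 November 2022.
None of the other events listed affects the running of the period under the stated rules.
Filing on 6 October 2022 beat the 8 November 2022 deadline — the action is timely.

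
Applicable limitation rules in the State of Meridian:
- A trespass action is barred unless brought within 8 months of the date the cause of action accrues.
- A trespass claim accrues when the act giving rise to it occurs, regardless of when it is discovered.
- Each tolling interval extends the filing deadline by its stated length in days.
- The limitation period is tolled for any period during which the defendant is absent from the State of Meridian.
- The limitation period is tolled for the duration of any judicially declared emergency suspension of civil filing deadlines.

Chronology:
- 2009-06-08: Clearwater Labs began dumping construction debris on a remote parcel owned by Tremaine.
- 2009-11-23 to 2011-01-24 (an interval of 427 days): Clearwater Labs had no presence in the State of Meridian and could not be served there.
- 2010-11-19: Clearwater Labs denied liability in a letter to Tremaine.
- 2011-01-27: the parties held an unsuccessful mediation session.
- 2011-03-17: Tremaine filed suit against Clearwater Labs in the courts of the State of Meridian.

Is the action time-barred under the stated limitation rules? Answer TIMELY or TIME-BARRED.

The limitation period began to run on 2009-06-08.
Adding the 8 months base period to 2009-06-08 gives a deadline of 2010-02-08, before any tolling.
The period was tolled for 427 days by the defendant's absence from the jurisdiction (2009-11-23 to 2011-01-24), pushing the deadline to 2011-04-11.
Nothing else in the chronology tolls or restarts the period.
Filing on 2011-03-17 beat the 2011-04-11 deadline — the action is timely.

TIMELY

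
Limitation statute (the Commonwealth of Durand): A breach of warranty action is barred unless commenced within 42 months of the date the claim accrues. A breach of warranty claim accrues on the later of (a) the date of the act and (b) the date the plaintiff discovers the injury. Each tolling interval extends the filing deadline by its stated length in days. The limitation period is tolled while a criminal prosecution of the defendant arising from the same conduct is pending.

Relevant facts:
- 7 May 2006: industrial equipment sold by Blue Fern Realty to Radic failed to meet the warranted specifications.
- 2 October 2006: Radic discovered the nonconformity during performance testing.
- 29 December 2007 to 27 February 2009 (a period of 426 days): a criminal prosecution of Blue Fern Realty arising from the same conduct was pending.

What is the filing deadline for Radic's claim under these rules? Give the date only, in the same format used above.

Because discovery on 2 October 2006 post-dates the 7 May 2006 act, accrual under the later-of rule falls on 2 October 2006.
The untolled deadline — 42 months after 2 October 2006 — is 2 April 2010.
The period was tolled for 426 days by the pending criminal prosecution (29 December 2007 to 27 February 2009), pushing the deadline to 2 June 2011.

2 June 2011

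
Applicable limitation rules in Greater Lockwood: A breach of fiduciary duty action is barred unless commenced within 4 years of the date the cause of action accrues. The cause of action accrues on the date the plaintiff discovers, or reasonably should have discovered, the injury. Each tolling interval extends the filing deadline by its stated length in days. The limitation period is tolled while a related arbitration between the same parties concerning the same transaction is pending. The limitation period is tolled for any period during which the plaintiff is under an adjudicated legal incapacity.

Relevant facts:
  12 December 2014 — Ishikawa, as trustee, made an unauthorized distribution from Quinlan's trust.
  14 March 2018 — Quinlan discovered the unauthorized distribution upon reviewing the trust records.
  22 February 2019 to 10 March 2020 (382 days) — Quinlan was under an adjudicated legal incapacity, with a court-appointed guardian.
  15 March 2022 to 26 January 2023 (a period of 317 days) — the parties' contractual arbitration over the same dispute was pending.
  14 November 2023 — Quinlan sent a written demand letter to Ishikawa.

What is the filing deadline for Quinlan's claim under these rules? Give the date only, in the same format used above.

11 February 2024

Accrual is tied to discovery, so the period began on 14 March 2018 rather than on 12 December 2014 when the act occurred.
Adding the 4 years base period to 14 March 2018 gives a deadline of 14 March 2022, before any tolling.
Because the plaintiff's legal incapacity ran from 22 February 2019 to 10 March 2020, the deadline is extended by 382 days to 31 March 2023.
The pending related arbitration from 15 March 2022 to 26 January 2023 tolled the period for 317 days, extending the deadline to 11 February 2024.
Nothing else in the chronology tolls or restarts the period.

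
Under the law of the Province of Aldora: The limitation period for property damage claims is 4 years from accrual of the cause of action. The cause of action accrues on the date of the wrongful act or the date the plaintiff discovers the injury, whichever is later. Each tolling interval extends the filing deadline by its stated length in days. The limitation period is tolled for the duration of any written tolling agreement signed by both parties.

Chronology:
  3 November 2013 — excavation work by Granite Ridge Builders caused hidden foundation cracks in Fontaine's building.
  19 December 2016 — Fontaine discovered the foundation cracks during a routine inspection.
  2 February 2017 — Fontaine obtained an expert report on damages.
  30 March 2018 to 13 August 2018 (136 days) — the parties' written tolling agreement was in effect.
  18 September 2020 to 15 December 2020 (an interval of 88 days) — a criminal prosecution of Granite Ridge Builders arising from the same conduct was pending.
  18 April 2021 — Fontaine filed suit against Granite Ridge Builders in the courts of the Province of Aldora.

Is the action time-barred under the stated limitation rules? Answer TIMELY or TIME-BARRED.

TIMELY

Taking the later of the act (3 November 2013) and discovery (19 December 2016), the claim accrued on 19 December 2016.
4 years from 19 December 2016 is 19 December 2020.
The written tolling agreement from 30 March 2018 to 13 August 2018 tolled the period for 136 days, extending the deadline to 4 May 2021.
The pending criminal prosecution from 18 September 2020 to 15 December 2020 does not toll the period, because no stated rule makes a criminal prosecution a tolling event.
The other events in the timeline have no effect on the limitation period under the stated rules.
Filing on 18 April 2021 beat the 4 May 2021 deadline — the action is timely.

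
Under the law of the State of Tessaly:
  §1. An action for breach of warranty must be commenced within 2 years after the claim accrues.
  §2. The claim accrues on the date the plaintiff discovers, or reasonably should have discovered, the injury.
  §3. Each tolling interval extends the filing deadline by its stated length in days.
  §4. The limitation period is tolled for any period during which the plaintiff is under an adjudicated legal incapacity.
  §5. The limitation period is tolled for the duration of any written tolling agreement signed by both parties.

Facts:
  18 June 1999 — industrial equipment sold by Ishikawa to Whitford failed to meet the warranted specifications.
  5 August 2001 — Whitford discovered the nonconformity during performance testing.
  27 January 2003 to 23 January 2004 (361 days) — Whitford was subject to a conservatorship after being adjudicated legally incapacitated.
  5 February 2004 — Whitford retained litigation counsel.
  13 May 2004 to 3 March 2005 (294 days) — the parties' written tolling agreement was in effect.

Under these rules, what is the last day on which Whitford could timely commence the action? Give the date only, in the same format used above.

21 May 2005

Under the discovery rule, the claim accrued on 5 August 2001, when Whitford discovered the injury — not on the 18 June 1999 date of the underlying act.
Adding the 2 years base period to 5 August 2001 gives a deadline of 5 August 2003, before any tolling.
The period was tolled for 361 days by the plaintiff's legal incapacity (27 January 2003 to 23 January 2004), pushing the deadline to 31 July 2004.
Because the written tolling agreement ran from 13 May 2004 to 3 March 2005, the deadline is extended by 294 days to 21 May 2005.
Nothing else in the chronology tolls or restarts the period.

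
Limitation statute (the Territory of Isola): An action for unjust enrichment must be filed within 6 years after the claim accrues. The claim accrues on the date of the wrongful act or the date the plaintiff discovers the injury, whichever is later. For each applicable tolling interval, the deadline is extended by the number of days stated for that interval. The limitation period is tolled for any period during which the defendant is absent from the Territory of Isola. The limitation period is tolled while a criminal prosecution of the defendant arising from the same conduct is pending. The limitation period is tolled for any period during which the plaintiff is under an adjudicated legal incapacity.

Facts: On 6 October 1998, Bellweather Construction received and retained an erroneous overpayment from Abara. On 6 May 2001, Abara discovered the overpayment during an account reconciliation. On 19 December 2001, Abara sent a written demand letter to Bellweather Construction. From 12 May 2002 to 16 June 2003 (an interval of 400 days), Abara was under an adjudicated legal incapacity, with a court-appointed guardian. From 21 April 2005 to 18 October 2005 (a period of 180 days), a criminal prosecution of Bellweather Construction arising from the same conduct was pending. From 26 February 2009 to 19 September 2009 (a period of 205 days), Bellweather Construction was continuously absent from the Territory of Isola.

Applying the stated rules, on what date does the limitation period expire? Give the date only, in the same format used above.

6 December 2008

Because discovery on 6 May 2001 post-dates the 6 October 1998 act, accrual under the later-of rule falls on 6 May 2001.
The untolled deadline — 6 years after 6 May 2001 — is 6 May 2007.
The period was tolled for 400 days by the plaintiff's legal incapacity (12 May 2002 to 16 June 2003), pushing the deadline to 9 June 2008.
The pending criminal prosecution from 21 April 2005 to 18 October 2005 tolled the period for 180 days, extending the deadline to 6 December 2008.
By the time the defendant's absence from the jurisdiction began on 26 February 2009, the limitation period had already expired on 6 December 2008; that interval cannot revive it.
The other events in the timeline have no effect on the limitation period under the stated rules.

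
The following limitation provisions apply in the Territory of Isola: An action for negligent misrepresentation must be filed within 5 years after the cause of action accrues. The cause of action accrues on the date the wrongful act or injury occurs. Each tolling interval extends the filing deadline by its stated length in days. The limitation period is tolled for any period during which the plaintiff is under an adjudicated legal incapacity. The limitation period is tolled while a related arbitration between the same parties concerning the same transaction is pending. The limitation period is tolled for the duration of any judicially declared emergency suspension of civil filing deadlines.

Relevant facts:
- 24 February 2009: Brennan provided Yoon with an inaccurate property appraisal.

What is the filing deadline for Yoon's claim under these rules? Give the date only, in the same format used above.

24 February 2014

The limitation period began to run on 24 February 2009.
5 years from 24 February 2009 is 24 February 2014.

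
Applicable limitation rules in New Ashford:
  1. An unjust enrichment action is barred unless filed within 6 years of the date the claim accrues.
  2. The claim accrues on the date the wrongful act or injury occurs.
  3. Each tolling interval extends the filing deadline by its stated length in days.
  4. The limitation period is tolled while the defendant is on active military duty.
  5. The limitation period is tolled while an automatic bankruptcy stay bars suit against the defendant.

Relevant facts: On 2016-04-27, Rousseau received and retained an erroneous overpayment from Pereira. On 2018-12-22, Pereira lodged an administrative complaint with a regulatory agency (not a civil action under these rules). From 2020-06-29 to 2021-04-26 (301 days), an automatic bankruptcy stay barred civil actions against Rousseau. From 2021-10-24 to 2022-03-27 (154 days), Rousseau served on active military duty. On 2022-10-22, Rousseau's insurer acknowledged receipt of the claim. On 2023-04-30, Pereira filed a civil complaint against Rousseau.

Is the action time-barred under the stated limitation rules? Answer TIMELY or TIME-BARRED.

TIMELY

The claim accrued on 2016-04-27, the date of the act.
The untolled deadline — 6 years after 2016-04-27 — is 2022-04-27.
The period was tolled for 301 days by the automatic bankruptcy stay (2020-06-29 to 2021-04-26), pushing the deadline to 2023-02-22.
The defendant's active military service from 2021-10-24 to 2022-03-27 tolled the period for 154 days, extending the deadline to 2023-07-26.
Nothing else in the chronology tolls or restarts the period.
The 2023-04-30 filing precedes the 2023-07-26 deadline; the claim is timely.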